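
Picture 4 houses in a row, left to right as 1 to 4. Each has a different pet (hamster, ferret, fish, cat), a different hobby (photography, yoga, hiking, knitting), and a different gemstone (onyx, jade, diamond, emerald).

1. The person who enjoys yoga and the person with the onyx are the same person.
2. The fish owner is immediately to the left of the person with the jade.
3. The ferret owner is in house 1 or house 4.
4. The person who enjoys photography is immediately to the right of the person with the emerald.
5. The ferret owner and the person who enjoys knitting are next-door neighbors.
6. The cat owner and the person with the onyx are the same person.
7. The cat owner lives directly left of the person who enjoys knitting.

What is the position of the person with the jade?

4

The cat owner is narrowed to house 1 or 2; consider each.
Placing it in house 1 leads to a contradiction, so it's in house 2.
Clue 6 places the person with the onyx in house 2.
From clue 7, the person who enjoys knitting must be in house 3.
Clue 1 places the person who enjoys yoga in house 2.
By clue 2, the fish owner is in house 3.
From clue 2, the person with the jade must be in house 4.
By clue 5, the ferret owner is in house 4.
House 1 pet: only hamster fits.
House 1 hobby: only hiking fits.
That leaves photography as the hobby for house 4.
Clue 4 places the person with the emerald in house 3.
So house 1 gets diamond for gemstone.
So: house 1 = hamster/hiking/diamond, house 2 = cat/yoga/onyx, house 3 = fish/knitting/emerald, house 4 = ferret/photography/jade.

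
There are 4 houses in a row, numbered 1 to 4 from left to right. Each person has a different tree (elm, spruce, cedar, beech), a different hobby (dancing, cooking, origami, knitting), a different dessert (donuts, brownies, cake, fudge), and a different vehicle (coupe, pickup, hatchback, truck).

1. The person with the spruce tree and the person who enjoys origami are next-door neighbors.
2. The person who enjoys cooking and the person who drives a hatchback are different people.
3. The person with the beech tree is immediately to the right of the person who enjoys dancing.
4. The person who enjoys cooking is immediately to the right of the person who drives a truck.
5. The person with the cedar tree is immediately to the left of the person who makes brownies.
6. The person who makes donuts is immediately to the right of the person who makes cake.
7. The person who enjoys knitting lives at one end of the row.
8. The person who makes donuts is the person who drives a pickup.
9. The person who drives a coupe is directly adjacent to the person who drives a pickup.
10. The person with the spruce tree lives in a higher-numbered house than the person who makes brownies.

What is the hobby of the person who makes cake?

cooking

The person with the cedar tree is narrowed to house 1 or 2; consider each.
Placing it in house 2 leads to a contradiction, so it's in house 1.
Clue 5: the person who makes brownies is in house 2.
By clue 6, the person who makes donuts is in house 4.
Clue 6 places the person who makes cake in house 3.
The person who drives a pickup is in house 4 (clue 8).
The person who drives a coupe is in house 3 (clue 9).
That leaves fudge as the dessert for house 1.
The person with the spruce tree is narrowed to house 3 or 4; consider each.
Placing it in house 4 leads to a contradiction, so it's in house 3.
The person with the beech tree is narrowed to house 2 or 4; consider each.
Placing it in house 4 leads to a contradiction, so it's in house 2.
Clue 3: the person who enjoys dancing is in house 1.
House 4's tree must be elm (nothing else left).
That leaves cooking as the hobby for house 3.
The only hobby still possible for house 4 is knitting.
From clue 4, the person who drives a truck must be in house 2.
House 2 hobby: only origami fits.
House 1's vehicle must be hatchback (nothing else left).
So: house 1 = cedar/dancing/fudge/hatchback, house 2 = beech/origami/brownies/truck, house 3 = spruce/cooking/cake/coupe, house 4 = elm/knitting/donuts/pickup.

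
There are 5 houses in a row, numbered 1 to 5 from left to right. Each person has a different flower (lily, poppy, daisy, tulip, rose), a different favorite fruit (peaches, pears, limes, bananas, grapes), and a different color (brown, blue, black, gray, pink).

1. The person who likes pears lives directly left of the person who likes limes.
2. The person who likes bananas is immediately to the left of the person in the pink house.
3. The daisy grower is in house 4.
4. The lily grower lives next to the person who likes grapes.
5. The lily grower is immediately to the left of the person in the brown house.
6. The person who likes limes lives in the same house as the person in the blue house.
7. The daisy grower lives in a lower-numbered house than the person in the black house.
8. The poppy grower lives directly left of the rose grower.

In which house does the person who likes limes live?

3

From clue 3, the daisy grower must be in house 4.
By clue 7, the person in the black house is in house 5.
So house 1 gets gray for color.
That leaves tulip as the flower for house 5.
The only favorite fruit still possible for house 5 is peaches.
The poppy grower is narrowed to house 1 or 2; consider each.
Placing it in house 2 leads to a contradiction, so it's in house 1.
From clue 8, the rose grower must be in house 2.
So house 3 gets lily for flower.
From clue 5, the person in the brown house must be in house 4.
House 4's favorite fruit must be grapes (nothing else left).
So house 3 gets limes for favorite fruit.
By clue 1, the person who likes pears is in house 2.
Clue 6: the person in the blue house is in house 3.
House 1 favorite fruit: only bananas fits.
House 2 color: only pink fits.
So: house 1 = poppy/bananas/gray, house 2 = rose/pears/pink, house 3 = lily/limes/blue, house 4 = daisy/grapes/brown, house 5 = tulip/peaches/black.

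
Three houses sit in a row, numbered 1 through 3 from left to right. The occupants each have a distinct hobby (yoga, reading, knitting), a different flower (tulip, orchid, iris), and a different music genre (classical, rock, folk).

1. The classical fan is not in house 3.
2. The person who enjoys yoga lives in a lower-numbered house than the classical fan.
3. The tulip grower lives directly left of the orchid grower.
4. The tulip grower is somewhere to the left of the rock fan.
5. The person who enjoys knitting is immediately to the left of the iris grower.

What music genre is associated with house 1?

By clue 2, the person who enjoys yoga is in house 1.
By clue 2, the classical fan is in house 2.
House 2 hobby: only knitting fits.
House 3 hobby: only reading fits.
House 1's flower must be tulip (nothing else left).
That leaves folk as the music genre for house 1.
So house 3 gets rock for music genre.
The orchid grower is in house 2 (clue 3).
The iris grower is in house 3 (clue 5).
So: house 1 = yoga/tulip/folk, house 2 = knitting/orchid/classical, house 3 = reading/iris/rock.

folk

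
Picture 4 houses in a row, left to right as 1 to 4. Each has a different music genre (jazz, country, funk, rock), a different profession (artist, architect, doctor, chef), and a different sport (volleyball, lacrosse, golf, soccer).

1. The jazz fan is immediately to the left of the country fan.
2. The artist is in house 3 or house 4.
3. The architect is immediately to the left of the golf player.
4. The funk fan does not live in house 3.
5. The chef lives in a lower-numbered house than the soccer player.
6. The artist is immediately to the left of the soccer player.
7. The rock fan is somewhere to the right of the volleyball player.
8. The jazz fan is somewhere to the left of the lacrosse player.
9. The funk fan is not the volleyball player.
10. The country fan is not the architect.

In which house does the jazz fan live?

1

Clue 6 places the artist in house 3.
By clue 6, the soccer player is in house 4.
House 4 profession: only doctor fits.
House 1 sport: only volleyball fits.
That leaves jazz as the music genre for house 1.
From clue 1, the country fan must be in house 2.
The architect is in house 1 (clue 10).
That leaves rock as the music genre for house 3.
The only music genre still possible for house 4 is funk.
House 2's profession must be chef (nothing else left).
From clue 3, the golf player must be in house 2.
House 3's sport must be lacrosse (nothing else left).
So: house 1 = jazz/architect/volleyball, house 2 = country/chef/golf, house 3 = rock/artist/lacrosse, house 4 = funk/doctor/soccer.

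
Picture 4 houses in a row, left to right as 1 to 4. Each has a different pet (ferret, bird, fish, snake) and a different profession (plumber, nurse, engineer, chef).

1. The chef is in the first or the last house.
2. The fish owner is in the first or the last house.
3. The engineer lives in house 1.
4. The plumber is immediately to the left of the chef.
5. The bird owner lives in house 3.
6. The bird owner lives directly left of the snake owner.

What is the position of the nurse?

2

Clue 3: the engineer is in house 1.
Clue 4 places the plumber in house 3.
Clue 4: the chef is in house 4.
Clue 5 places the bird owner in house 3.
Clue 6: the snake owner is in house 4.
The only pet still possible for house 2 is ferret.
House 2 profession: only nurse fits.
So house 1 gets fish for pet.
So: house 1 = fish/engineer, house 2 = ferret/nurse, house 3 = bird/plumber, house 4 = snake/chef.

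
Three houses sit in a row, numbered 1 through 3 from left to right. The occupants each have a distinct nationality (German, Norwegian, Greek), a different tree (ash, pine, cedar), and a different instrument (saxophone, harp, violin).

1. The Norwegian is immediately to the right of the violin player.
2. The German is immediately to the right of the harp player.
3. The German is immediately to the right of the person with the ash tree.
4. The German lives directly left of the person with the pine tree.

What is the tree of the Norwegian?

From clue 4, the German must be in house 2.
By clue 4, the person with the pine tree is in house 3.
So house 1 gets Greek for nationality.
That leaves Norwegian as the nationality for house 3.
House 3 instrument: only saxophone fits.
From clue 1, the violin player must be in house 2.
From clue 2, the harp player must be in house 1.
The person with the ash tree is in house 1 (clue 3).
House 2's tree must be cedar (nothing else left).
So: house 1 = Greek/ash/harp, house 2 = German/cedar/violin, house 3 = Norwegian/pine/saxophone.

pine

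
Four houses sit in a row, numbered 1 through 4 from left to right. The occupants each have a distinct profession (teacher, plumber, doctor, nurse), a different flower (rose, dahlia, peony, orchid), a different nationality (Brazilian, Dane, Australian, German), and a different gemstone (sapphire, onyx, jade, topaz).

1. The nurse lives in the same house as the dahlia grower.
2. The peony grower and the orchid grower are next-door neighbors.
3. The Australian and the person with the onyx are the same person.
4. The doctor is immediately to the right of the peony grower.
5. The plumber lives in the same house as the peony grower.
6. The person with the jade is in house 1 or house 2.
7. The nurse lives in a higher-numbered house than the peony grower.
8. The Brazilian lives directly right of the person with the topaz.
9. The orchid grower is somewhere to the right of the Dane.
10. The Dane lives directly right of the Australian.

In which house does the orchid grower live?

House 4 gemstone: only sapphire fits.
House 1 profession: only teacher fits.
House 2's profession must be plumber (nothing else left).
That leaves rose as the flower for house 1.
So house 3 gets topaz for gemstone.
By clue 5, the peony grower is in house 2.
From clue 8, the Brazilian must be in house 4.
From clue 2, the orchid grower must be in house 3.
By clue 4, the doctor is in house 3.
By clue 9, the Dane is in house 2.
The Australian is in house 1 (clue 10).
House 4 profession: only nurse fits.
The only flower still possible for house 4 is dahlia.
House 3 nationality: only German fits.
From clue 3, the person with the onyx must be in house 1.
House 2's gemstone must be jade (nothing else left).
So: house 1 = teacher/rose/Australian/onyx, house 2 = plumber/peony/Dane/jade, house 3 = doctor/orchid/German/topaz, house 4 = nurse/dahlia/Brazilian/sapphire.

3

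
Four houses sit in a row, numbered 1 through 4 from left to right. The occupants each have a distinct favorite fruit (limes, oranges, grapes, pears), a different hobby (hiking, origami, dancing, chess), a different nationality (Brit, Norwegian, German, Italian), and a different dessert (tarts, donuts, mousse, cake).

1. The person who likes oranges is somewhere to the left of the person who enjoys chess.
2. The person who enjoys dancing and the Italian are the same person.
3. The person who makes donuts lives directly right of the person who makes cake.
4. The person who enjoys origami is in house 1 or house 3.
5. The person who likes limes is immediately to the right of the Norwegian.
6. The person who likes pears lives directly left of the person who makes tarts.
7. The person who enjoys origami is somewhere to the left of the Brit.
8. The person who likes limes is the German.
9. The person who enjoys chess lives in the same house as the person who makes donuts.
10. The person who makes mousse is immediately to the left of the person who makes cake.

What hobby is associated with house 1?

That leaves mousse as the dessert for house 1.
By clue 10, the person who makes cake is in house 2.
From clue 3, the person who makes donuts must be in house 3.
Clue 9 places the person who enjoys chess in house 3.
That leaves tarts as the dessert for house 4.
Clue 6 places the person who likes pears in house 3.
The only hobby still possible for house 1 is origami.
That leaves Norwegian as the nationality for house 1.
That leaves Brit as the nationality for house 3.
The person who likes limes is in house 2 (clue 5).
Clue 8: the German is in house 2.
House 1 favorite fruit: only oranges fits.
So house 4 gets grapes for favorite fruit.
The only nationality still possible for house 4 is Italian.
The person who enjoys dancing is in house 4 (clue 2).
That leaves hiking as the hobby for house 2.
So: house 1 = oranges/origami/Norwegian/mousse, house 2 = limes/hiking/German/cake, house 3 = pears/chess/Brit/donuts, house 4 = grapes/dancing/Italian/tarts.

origami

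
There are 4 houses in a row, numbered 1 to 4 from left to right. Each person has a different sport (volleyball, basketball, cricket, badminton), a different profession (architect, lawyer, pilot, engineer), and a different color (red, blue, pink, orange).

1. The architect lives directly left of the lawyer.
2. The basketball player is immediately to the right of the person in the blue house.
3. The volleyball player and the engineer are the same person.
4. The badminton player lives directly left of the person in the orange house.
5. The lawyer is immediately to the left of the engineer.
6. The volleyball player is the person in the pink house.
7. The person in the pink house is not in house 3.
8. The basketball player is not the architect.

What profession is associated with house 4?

engineer

From clue 6, the volleyball player must be in house 4.
Clue 6 places the person in the pink house in house 4.
Clue 3: the engineer is in house 4.
The lawyer is in house 3 (clue 5).
By clue 1, the architect is in house 2.
Clue 8: the basketball player is in house 3.
That leaves pilot as the profession for house 1.
From clue 2, the person in the blue house must be in house 2.
The only color still possible for house 1 is red.
The only color still possible for house 3 is orange.
Clue 4: the badminton player is in house 2.
House 1's sport must be cricket (nothing else left).
So: house 1 = cricket/pilot/red, house 2 = badminton/architect/blue, house 3 = basketball/lawyer/orange, house 4 = volleyball/engineer/pink.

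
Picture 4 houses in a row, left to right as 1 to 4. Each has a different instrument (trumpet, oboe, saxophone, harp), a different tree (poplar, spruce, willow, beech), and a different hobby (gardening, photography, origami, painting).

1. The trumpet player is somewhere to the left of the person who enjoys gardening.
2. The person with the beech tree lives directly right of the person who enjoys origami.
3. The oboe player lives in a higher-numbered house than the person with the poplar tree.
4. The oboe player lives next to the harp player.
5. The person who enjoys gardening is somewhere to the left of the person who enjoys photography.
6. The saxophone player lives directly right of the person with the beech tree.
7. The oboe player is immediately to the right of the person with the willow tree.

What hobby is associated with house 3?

So house 4 gets spruce for tree.
The saxophone player is narrowed to house 3 or 4; consider each.
Placing it in house 3 leads to a contradiction, so it's in house 4.
From clue 6, the person with the beech tree must be in house 3.
Clue 2 places the person who enjoys origami in house 2.
House 1's hobby must be painting (nothing else left).
The only hobby still possible for house 4 is photography.
House 3 hobby: only gardening fits.
The oboe player is narrowed to house 2 or 3; consider each.
Placing it in house 2 leads to a contradiction, so it's in house 3.
Clue 4 places the harp player in house 2.
From clue 7, the person with the willow tree must be in house 2.
The only instrument still possible for house 1 is trumpet.
House 1 tree: only poplar fits.
So: house 1 = trumpet/poplar/painting, house 2 = harp/willow/origami, house 3 = oboe/beech/gardening, house 4 = saxophone/spruce/photography.

gardening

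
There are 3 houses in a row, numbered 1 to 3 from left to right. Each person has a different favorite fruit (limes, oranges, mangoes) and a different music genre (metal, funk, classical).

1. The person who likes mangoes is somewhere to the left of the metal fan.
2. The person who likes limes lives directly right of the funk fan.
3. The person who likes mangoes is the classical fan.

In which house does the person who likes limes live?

That leaves metal as the music genre for house 3.
The person who likes limes is narrowed to house 2 or 3; consider each.
Placing it in house 2 leads to a contradiction, so it's in house 3.
Clue 2 places the funk fan in house 2.
The only music genre still possible for house 1 is classical.
By clue 3, the person who likes mangoes is in house 1.
House 2's favorite fruit must be oranges (nothing else left).
So: house 1 = mangoes/classical, house 2 = oranges/funk, house 3 = limes/metal.

3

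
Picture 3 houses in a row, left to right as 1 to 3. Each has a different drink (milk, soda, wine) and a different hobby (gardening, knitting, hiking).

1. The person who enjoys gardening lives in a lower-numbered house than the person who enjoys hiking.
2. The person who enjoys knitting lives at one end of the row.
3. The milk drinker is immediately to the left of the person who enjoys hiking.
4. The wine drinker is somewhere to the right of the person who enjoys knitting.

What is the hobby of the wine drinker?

From clue 4, the person who enjoys knitting must be in house 1.
House 3's hobby must be hiking (nothing else left).
From clue 3, the milk drinker must be in house 2.
House 1's drink must be soda (nothing else left).
The only drink still possible for house 3 is wine.
House 2 hobby: only gardening fits.
So: house 1 = soda/knitting, house 2 = milk/gardening, house 3 = wine/hiking.

hiking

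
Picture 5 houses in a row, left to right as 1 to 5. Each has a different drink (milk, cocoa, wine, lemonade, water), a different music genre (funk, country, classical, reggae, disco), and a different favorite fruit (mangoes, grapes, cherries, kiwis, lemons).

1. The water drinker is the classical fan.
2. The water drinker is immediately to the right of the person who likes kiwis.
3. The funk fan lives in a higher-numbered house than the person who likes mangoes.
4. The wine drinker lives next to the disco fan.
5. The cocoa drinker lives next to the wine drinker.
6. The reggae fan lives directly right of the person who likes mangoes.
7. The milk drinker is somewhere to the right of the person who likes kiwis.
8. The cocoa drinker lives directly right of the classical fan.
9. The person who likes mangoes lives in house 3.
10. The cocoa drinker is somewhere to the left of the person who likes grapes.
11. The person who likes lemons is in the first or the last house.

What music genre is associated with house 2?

classical

The person who likes mangoes is in house 3 (clue 9).
The reggae fan is in house 4 (clue 6).
House 1's drink must be lemonade (nothing else left).
So house 5 gets milk for drink.
The only music genre still possible for house 5 is funk.
The cocoa drinker is narrowed to house 3 or 4; consider each.
Placing it in house 4 leads to a contradiction, so it's in house 3.
Clue 8 places the classical fan in house 2.
So house 2 gets water for drink.
That leaves wine as the drink for house 4.
Clue 2: the person who likes kiwis is in house 1.
From clue 4, the disco fan must be in house 3.
That leaves country as the music genre for house 1.
That leaves cherries as the favorite fruit for house 2.
So house 4 gets grapes for favorite fruit.
So house 5 gets lemons for favorite fruit.
So: house 1 = lemonade/country/kiwis, house 2 = water/classical/cherries, house 3 = cocoa/disco/mangoes, house 4 = wine/reggae/grapes, house 5 = milk/funk/lemons.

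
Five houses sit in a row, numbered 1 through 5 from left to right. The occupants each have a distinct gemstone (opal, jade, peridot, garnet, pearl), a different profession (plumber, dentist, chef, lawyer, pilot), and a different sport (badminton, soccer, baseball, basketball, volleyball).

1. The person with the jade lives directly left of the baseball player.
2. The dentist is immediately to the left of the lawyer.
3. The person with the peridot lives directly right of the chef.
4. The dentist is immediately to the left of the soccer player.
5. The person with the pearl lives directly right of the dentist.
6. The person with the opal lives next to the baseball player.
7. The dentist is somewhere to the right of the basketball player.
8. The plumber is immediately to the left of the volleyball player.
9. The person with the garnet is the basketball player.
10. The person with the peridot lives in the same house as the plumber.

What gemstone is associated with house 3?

peridot

The person with the garnet is narrowed to house 1 or 2 or 3; consider each.
Placing it in house 2 and house 3 leads to a contradiction, so it's in house 1.
Clue 9 places the basketball player in house 1.
House 2 sport: only badminton fits.
The person with the jade is narrowed to house 2 or 3 or 4; consider each.
Placing it in house 3 and house 4 leads to a contradiction, so it's in house 2.
From clue 1, the baseball player must be in house 3.
House 5's gemstone must be pearl (nothing else left).
By clue 5, the dentist is in house 4.
House 3 gemstone: only peridot fits.
House 4's gemstone must be opal (nothing else left).
House 1 profession: only pilot fits.
That leaves chef as the profession for house 2.
That leaves lawyer as the profession for house 5.
By clue 4, the soccer player is in house 5.
From clue 8, the volleyball player must be in house 4.
House 3 profession: only plumber fits.
So: house 1 = garnet/pilot/basketball, house 2 = jade/chef/badminton, house 3 = peridot/plumber/baseball, house 4 = opal/dentist/volleyball, house 5 = pearl/lawyer/soccer.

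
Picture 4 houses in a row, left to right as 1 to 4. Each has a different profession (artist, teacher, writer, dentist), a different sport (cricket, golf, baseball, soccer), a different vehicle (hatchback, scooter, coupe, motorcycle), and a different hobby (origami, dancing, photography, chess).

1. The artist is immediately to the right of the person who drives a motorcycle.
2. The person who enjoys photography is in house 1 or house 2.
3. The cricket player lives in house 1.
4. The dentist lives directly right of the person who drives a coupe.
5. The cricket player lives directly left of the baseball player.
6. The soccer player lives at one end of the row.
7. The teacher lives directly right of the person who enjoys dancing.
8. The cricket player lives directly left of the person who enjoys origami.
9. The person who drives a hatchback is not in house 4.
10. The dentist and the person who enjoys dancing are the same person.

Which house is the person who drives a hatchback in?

3

Clue 3 places the cricket player in house 1.
From clue 5, the baseball player must be in house 2.
From clue 8, the person who enjoys origami must be in house 2.
House 1 profession: only writer fits.
That leaves golf as the sport for house 3.
House 4 sport: only soccer fits.
That leaves scooter as the vehicle for house 4.
The only hobby still possible for house 1 is photography.
So house 3 gets dancing for hobby.
House 4 hobby: only chess fits.
Clue 7 places the teacher in house 4.
Clue 10 places the dentist in house 3.
The only profession still possible for house 2 is artist.
From clue 1, the person who drives a motorcycle must be in house 1.
The person who drives a coupe is in house 2 (clue 4).
House 3 vehicle: only hatchback fits.
So: house 1 = writer/cricket/motorcycle/photography, house 2 = artist/baseball/coupe/origami, house 3 = dentist/golf/hatchback/dancing, house 4 = teacher/soccer/scooter/chess.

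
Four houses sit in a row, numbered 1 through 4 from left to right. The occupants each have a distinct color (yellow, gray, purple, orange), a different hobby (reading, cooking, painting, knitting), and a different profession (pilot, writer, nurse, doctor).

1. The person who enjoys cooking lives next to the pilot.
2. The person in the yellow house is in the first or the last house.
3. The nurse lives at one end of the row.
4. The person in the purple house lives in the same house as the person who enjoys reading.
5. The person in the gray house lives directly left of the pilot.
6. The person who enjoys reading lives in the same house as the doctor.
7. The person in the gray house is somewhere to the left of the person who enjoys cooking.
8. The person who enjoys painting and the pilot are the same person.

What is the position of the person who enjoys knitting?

The person in the yellow house is narrowed to house 1 or 4; consider each.
Placing it in house 1 leads to a contradiction, so it's in house 4.
The nurse is narrowed to house 1 or 4; consider each.
Placing it in house 1 leads to a contradiction, so it's in house 4.
The person in the gray house is narrowed to house 1 or 2; consider each.
Placing it in house 1 leads to a contradiction, so it's in house 2.
By clue 5, the pilot is in house 3.
The person who enjoys painting is in house 3 (clue 8).
From clue 4, the person in the purple house must be in house 1.
Clue 4: the person who enjoys reading is in house 1.
The doctor is in house 1 (clue 6).
House 3's color must be orange (nothing else left).
That leaves knitting as the hobby for house 2.
House 4 hobby: only cooking fits.
That leaves writer as the profession for house 2.
So: house 1 = purple/reading/doctor, house 2 = gray/knitting/writer, house 3 = orange/painting/pilot, house 4 = yellow/cooking/nurse.

2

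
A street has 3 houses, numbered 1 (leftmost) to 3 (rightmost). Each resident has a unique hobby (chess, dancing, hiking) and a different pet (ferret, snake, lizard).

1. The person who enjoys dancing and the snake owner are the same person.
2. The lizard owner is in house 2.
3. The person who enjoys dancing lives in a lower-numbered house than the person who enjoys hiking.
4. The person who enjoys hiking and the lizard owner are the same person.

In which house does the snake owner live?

1

By clue 2, the lizard owner is in house 2.
Clue 4: the person who enjoys hiking is in house 2.
House 3's hobby must be chess (nothing else left).
Clue 1: the snake owner is in house 1.
So house 1 gets dancing for hobby.
House 3 pet: only ferret fits.
So: house 1 = dancing/snake, house 2 = hiking/lizard, house 3 = chess/ferret.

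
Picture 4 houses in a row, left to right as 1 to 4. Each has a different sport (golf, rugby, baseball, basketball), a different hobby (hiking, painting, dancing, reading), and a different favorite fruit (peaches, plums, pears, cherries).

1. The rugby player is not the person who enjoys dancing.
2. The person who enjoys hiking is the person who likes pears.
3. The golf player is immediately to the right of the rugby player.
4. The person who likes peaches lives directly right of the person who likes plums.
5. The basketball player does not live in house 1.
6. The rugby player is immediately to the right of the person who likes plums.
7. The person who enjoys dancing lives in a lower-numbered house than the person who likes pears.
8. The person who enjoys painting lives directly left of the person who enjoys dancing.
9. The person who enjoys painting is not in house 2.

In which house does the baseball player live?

Clue 9: the person who enjoys painting is in house 1.
That leaves baseball as the sport for house 1.
Clue 8 places the person who enjoys dancing in house 2.
From clue 1, the rugby player must be in house 3.
By clue 3, the golf player is in house 4.
Clue 6 places the person who likes plums in house 2.
That leaves basketball as the sport for house 2.
That leaves cherries as the favorite fruit for house 1.
House 4 favorite fruit: only pears fits.
Clue 2 places the person who enjoys hiking in house 4.
House 3's hobby must be reading (nothing else left).
So house 3 gets peaches for favorite fruit.
So: house 1 = baseball/painting/cherries, house 2 = basketball/dancing/plums, house 3 = rugby/reading/peaches, house 4 = golf/hiking/pears.

1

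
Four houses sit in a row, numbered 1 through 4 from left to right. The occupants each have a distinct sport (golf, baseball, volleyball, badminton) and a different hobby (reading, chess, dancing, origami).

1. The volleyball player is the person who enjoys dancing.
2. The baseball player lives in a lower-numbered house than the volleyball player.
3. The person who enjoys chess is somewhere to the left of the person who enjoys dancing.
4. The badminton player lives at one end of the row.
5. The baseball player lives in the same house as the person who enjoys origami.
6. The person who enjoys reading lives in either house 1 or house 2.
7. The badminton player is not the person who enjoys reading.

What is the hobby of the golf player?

The only hobby still possible for house 4 is dancing.
Clue 1: the volleyball player is in house 4.
House 1 sport: only badminton fits.
Clue 7: the person who enjoys reading is in house 2.
House 1 hobby: only chess fits.
House 3's hobby must be origami (nothing else left).
The baseball player is in house 3 (clue 5).
The only sport still possible for house 2 is golf.
So: house 1 = badminton/chess, house 2 = golf/reading, house 3 = baseball/origami, house 4 = volleyball/dancing.

reading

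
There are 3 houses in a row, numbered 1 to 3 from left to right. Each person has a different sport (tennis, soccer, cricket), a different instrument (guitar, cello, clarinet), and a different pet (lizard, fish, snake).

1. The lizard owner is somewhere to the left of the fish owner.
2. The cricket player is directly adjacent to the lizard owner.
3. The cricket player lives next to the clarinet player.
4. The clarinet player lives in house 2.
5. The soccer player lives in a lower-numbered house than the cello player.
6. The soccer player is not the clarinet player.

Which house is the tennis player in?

By clue 4, the clarinet player is in house 2.
The soccer player is in house 1 (clue 6).
That leaves guitar as the instrument for house 1.
That leaves cello as the instrument for house 3.
The cricket player is in house 3 (clue 3).
House 2 sport: only tennis fits.
By clue 2, the lizard owner is in house 2.
House 1 pet: only snake fits.
The only pet still possible for house 3 is fish.
So: house 1 = soccer/guitar/snake, house 2 = tennis/clarinet/lizard, house 3 = cricket/cello/fish.

2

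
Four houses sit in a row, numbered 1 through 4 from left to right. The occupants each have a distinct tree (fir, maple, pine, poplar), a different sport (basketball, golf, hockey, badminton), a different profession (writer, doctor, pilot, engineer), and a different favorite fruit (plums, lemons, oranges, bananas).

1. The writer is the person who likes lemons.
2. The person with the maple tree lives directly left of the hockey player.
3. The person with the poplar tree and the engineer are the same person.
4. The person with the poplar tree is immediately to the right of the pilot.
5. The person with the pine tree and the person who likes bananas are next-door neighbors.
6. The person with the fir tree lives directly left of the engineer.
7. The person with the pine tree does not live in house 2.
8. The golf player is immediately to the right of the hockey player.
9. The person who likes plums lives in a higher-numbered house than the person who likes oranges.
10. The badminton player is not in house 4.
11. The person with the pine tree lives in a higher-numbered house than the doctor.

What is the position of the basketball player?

The person with the maple tree is narrowed to house 1 or 2; consider each.
Placing it in house 2 leads to a contradiction, so it's in house 1.
By clue 2, the hockey player is in house 2.
By clue 8, the golf player is in house 3.
So house 1 gets badminton for sport.
That leaves basketball as the sport for house 4.
House 2 tree: only fir fits.
From clue 6, the engineer must be in house 3.
That leaves writer as the profession for house 4.
From clue 1, the person who likes lemons must be in house 4.
From clue 3, the person with the poplar tree must be in house 3.
House 4 tree: only pine fits.
House 1 profession: only doctor fits.
House 2's profession must be pilot (nothing else left).
House 1's favorite fruit must be oranges (nothing else left).
The person who likes bananas is in house 3 (clue 5).
That leaves plums as the favorite fruit for house 2.
So: house 1 = maple/badminton/doctor/oranges, house 2 = fir/hockey/pilot/plums, house 3 = poplar/golf/engineer/bananas, house 4 = pine/basketball/writer/lemons.

4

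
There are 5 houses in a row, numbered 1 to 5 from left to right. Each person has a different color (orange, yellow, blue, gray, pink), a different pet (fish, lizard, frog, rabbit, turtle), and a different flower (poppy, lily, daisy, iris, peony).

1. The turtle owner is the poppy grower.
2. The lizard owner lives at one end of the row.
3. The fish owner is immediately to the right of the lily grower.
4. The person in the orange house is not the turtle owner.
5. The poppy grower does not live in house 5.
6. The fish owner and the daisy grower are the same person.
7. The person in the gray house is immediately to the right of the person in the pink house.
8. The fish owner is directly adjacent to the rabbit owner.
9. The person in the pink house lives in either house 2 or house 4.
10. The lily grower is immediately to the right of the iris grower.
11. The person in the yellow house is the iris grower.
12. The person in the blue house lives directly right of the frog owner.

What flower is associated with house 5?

The person in the gray house is narrowed to house 3 or 5; consider each.
Placing it in house 3 leads to a contradiction, so it's in house 5.
Clue 7 places the person in the pink house in house 4.
The person in the blue house is narrowed to house 2 or 3; consider each.
Placing it in house 3 leads to a contradiction, so it's in house 2.
The frog owner is in house 1 (clue 12).
House 5 pet: only lizard fits.
By clue 10, the lily grower is in house 2.
Clue 10: the iris grower is in house 1.
Clue 11 places the person in the yellow house in house 1.
So house 3 gets orange for color.
So house 5 gets peony for flower.
By clue 3, the fish owner is in house 3.
Clue 4: the turtle owner is in house 4.
From clue 6, the daisy grower must be in house 3.
The only pet still possible for house 2 is rabbit.
House 4 flower: only poppy fits.
So: house 1 = yellow/frog/iris, house 2 = blue/rabbit/lily, house 3 = orange/fish/daisy, house 4 = pink/turtle/poppy, house 5 = gray/lizard/peony.

peony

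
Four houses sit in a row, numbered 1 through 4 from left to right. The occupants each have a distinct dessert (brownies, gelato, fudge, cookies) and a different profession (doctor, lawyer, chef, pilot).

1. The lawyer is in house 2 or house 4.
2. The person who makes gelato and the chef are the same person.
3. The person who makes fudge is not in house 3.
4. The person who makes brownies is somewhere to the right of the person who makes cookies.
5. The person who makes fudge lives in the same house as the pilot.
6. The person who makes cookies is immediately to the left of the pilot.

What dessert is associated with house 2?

fudge

The person who makes cookies is narrowed to house 1 or 3; consider each.
Placing it in house 3 leads to a contradiction, so it's in house 1.
By clue 6, the pilot is in house 2.
Clue 5 places the person who makes fudge in house 2.
That leaves doctor as the profession for house 1.
House 3 profession: only chef fits.
The only profession still possible for house 4 is lawyer.
By clue 2, the person who makes gelato is in house 3.
House 4's dessert must be brownies (nothing else left).
So: house 1 = cookies/doctor, house 2 = fudge/pilot, house 3 = gelato/chef, house 4 = brownies/lawyer.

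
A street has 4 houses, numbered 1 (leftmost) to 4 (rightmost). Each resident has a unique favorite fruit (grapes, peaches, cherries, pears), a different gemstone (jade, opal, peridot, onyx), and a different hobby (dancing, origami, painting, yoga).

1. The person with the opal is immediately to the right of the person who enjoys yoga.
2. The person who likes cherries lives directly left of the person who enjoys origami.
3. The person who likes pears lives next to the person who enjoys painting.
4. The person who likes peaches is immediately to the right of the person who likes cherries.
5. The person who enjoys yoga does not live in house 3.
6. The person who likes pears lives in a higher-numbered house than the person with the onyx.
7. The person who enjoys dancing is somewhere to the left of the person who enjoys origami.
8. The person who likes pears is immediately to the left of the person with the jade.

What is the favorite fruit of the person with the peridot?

peaches

The person who likes pears is narrowed to house 2 or 3; consider each.
Placing it in house 3 leads to a contradiction, so it's in house 2.
By clue 6, the person with the onyx is in house 1.
The person with the jade is in house 3 (clue 8).
The only gemstone still possible for house 2 is opal.
House 4 gemstone: only peridot fits.
House 4's hobby must be origami (nothing else left).
By clue 1, the person who enjoys yoga is in house 1.
By clue 2, the person who likes cherries is in house 3.
Clue 4 places the person who likes peaches in house 4.
So house 1 gets grapes for favorite fruit.
That leaves dancing as the hobby for house 2.
House 3 hobby: only painting fits.
So: house 1 = grapes/onyx/yoga, house 2 = pears/opal/dancing, house 3 = cherries/jade/painting, house 4 = peaches/peridot/origami.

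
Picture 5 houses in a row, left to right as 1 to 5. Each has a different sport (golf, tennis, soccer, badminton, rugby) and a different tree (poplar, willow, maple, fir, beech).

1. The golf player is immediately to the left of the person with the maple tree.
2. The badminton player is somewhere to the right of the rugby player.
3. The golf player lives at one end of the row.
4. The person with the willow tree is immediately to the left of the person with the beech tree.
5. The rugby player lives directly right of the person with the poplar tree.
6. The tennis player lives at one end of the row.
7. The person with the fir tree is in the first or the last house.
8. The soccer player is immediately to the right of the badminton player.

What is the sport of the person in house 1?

golf

Clue 3 places the golf player in house 1.
The only sport still possible for house 5 is tennis.
From clue 1, the person with the maple tree must be in house 2.
From clue 8, the soccer player must be in house 4.
The badminton player is in house 3 (clue 8).
The only sport still possible for house 2 is rugby.
House 1 tree: only poplar fits.
House 3's tree must be willow (nothing else left).
House 4's tree must be beech (nothing else left).
The only tree still possible for house 5 is fir.
So: house 1 = golf/poplar, house 2 = rugby/maple, house 3 = badminton/willow, house 4 = soccer/beech, house 5 = tennis/fir.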